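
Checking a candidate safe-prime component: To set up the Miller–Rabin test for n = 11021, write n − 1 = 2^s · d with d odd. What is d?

2755

Halving: 11020 → 5510 → 2755; 2755 is odd.
So 11020 = 2^2 · 2755.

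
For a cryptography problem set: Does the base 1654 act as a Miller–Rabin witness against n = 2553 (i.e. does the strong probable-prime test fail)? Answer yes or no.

yes

n − 1 = 2552 = 2^3 · 319, so s = 3 and d = 319.
By repeated squaring, 1654^319 ≡ 988 (mod 2553).
x_0 = 1654^319 mod 2553 = 988.
x_0 is neither 1 nor 2552, so continue squaring.
x_1 = 988^2 mod 2553 = 898.
x_2 = 898^2 mod 2553 = 2209.
Reached i = s−1 = 2 without hitting −1: 1654 is a Miller–Rabin witness and 2553 is composite.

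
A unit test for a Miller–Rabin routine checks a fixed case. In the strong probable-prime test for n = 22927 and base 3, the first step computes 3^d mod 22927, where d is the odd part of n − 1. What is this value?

n − 1 = 22926 = 2^1 · 11463, so s = 1 and d = 11463.
By repeated squaring, 3^11463 ≡ 19859 (mod 22927).

19859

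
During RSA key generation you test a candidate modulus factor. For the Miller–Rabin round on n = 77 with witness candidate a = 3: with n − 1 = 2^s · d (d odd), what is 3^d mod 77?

59

n − 1 = 76 = 2^2 · 19, so s = 2 and d = 19.
Repeated squaring mod 77: 3^1 ≡ 3, 3^2 ≡ 9, 3^4 ≡ 4, 3^8 ≡ 16, 3^16 ≡ 25.
19 = 16 + 2 + 1, so 3^19 ≡ 25·9·3 ≡ 59 (mod 77).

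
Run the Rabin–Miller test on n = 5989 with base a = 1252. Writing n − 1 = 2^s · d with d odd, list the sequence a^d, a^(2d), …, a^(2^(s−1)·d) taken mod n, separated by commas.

n − 1 = 5988 = 2^2 · 1497, so s = 2 and d = 1497.
x_0 = 1252^1497 mod 5989 = 3467.
x_1 = 3467^2 mod 5989 = 166.

3467, 166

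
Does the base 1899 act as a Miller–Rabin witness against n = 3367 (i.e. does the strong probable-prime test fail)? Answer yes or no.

n − 1 = 3366 = 2^1 · 1683, so s = 1 and d = 1683.
x_0 = 1899^1683 mod 3367 = 1.
x_0 = 1, so 1899 is not a witness.

no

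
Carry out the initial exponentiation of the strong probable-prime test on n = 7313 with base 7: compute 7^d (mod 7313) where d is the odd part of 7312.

n − 1 = 7312 = 2^4 · 457, so s = 4 and d = 457.
7^457 mod 7313 = 803.

803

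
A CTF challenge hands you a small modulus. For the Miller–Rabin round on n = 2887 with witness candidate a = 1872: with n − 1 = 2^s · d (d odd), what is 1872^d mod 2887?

1

n − 1 = 2886 = 2^1 · 1443, so s = 1 and d = 1443.
Repeated squaring mod 2887: 1872^1 ≡ 1872, 1872^2 ≡ 2453, 1872^4 ≡ 701, 1872^8 ≡ 611, 1872^16 ≡ 898, 1872^32 ≡ 931, 1872^64 ≡ 661, 1872^128 ≡ 984, 1872^256 ≡ 1111, 1872^512 ≡ 1572, 1872^1024 ≡ 2799.
1443 = 1024 + 256 + 128 + 32 + 2 + 1, so 1872^1443 ≡ 2799·1111·984·931·2453·1872 ≡ 1 (mod 2887).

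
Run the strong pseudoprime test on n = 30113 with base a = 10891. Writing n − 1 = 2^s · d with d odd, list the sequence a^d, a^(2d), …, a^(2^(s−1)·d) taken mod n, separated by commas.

29873, 27487, 30112, 1, 1

n − 1 = 30112 = 2^5 · 941, so s = 5 and d = 941.
x_0 = 10891^941 mod 30113 = 29873.
x_1 = 29873^2 mod 30113 = 27487.
x_2 = 27487^2 mod 30113 = 30112.
x_3 = 30112^2 mod 30113 = 1.
x_4 = 1^2 mod 30113 = 1.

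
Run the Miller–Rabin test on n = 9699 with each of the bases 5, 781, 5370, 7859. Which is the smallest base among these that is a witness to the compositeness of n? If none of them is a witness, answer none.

5

n − 1 = 9698 = 2^1 · 4849, so s = 1 and d = 4849.
Base 5: x_0 = 5^4849 mod 9699 = 4316. x_0 ∉ {1, 9698} and s = 1, so 5 is a Miller–Rabin witness and 9699 is composite.
Base 781: x_0 = 781^4849 mod 9699 = 5860. x_0 ∉ {1, 9698} and s = 1, so 781 is a Miller–Rabin witness and 9699 is composite.
Base 5370: x_0 = 5370^4849 mod 9699 = 9645. x_0 ∉ {1, 9698} and s = 1, so 5370 is a Miller–Rabin witness and 9699 is composite.
Base 7859: x_0 = 7859^4849 mod 9699 = 9011. x_0 ∉ {1, 9698} and s = 1, so 7859 is a Miller–Rabin witness and 9699 is composite.
The smallest witness among the given bases is 5.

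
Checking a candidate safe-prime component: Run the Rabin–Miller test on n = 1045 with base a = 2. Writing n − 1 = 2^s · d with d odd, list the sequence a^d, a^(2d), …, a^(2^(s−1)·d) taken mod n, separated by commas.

n − 1 = 1044 = 2^2 · 261, so s = 2 and d = 261.
x_0 = 2^261 mod 1045 = 607.
x_1 = 607^2 mod 1045 = 609.

607, 609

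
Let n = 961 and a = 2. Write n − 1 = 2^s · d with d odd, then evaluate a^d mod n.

n − 1 = 960 = 2^6 · 15, so s = 6 and d = 15.
2^15 mod 961 = 94.

94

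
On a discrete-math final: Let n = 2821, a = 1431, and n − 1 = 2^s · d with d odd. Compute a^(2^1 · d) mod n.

1

n − 1 = 2820 = 2^2 · 705, so s = 2 and d = 705.
x_0 = 1431^705 mod 2821 = 1210.
x_1 = 1210^2 mod 2821 = 1.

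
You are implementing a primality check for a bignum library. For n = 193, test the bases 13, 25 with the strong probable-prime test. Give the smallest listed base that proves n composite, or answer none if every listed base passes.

n − 1 = 192 = 2^6 · 3, so s = 6 and d = 3.
Base 13: x_0 = 13^3 mod 193 = 74. x_0 is neither 1 nor 192, so continue squaring. x_1 = 74^2 mod 193 = 72. x_2 = 72^2 mod 193 = 166. x_3 = 166^2 mod 193 = 150. x_4 = 150^2 mod 193 = 112. x_5 = 112^2 mod 193 = 192. x_5 ≡ −1, so 13 is not a witness.
Base 25: x_0 = 25^3 mod 193 = 185. x_0 is neither 1 nor 192, so continue squaring. x_1 = 185^2 mod 193 = 64. x_2 = 64^2 mod 193 = 43. x_3 = 43^2 mod 193 = 112. x_4 = 112^2 mod 193 = 192. x_4 ≡ −1, so 25 is not a witness.
No listed base is a witness for 193.

none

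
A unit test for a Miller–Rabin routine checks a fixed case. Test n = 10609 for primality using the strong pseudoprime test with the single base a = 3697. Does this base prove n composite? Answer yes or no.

n − 1 = 10608 = 2^4 · 663, so s = 4 and d = 663.
x_0 = 3697^663 mod 10609 = 1.
x_0 = 1, so 3697 is not a witness.

no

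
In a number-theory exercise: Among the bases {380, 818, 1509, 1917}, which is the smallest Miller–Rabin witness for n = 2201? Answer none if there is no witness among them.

n − 1 = 2200 = 2^3 · 275, so s = 3 and d = 275.
Base 380: x_0 = 380^275 mod 2201 = 1. x_0 = 1, so 380 is not a witness.
Base 818: x_0 = 818^275 mod 2201 = 801. x_0 is neither 1 nor 2200, so continue squaring. x_1 = 801^2 mod 2201 = 1110. x_2 = 1110^2 mod 2201 = 1741. Reached i = s−1 = 2 without hitting −1: 818 is a Miller–Rabin witness and 2201 is composite.
Base 1509: x_0 = 1509^275 mod 2201 = 1308. x_0 is neither 1 nor 2200, so continue squaring. x_1 = 1308^2 mod 2201 = 687. x_2 = 687^2 mod 2201 = 955. Reached i = s−1 = 2 without hitting −1: 1509 is a Miller–Rabin witness and 2201 is composite.
Base 1917: x_0 = 1917^275 mod 2201 = 781. x_0 is neither 1 nor 2200, so continue squaring. x_1 = 781^2 mod 2201 = 284. x_2 = 284^2 mod 2201 = 1420. Reached i = s−1 = 2 without hitting −1: 1917 is a Miller–Rabin witness and 2201 is composite.
The smallest witness among the given bases is 818.

818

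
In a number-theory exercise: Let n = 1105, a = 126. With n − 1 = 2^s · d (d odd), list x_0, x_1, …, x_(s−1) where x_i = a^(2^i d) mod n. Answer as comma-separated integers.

521, 716, 1041, 781

n − 1 = 1104 = 2^4 · 69, so s = 4 and d = 69.
x_0 = 126^69 mod 1105 = 521.
x_1 = 521^2 mod 1105 = 716.
x_2 = 716^2 mod 1105 = 1041.
x_3 = 1041^2 mod 1105 = 781.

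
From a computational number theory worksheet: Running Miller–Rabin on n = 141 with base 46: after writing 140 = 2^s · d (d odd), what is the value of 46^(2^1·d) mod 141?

1

n − 1 = 140 = 2^2 · 35, so s = 2 and d = 35.
By repeated squaring, 46^35 ≡ 46 (mod 141).
x_0 = 46.
x_1 = 46^2 mod 141 = 1.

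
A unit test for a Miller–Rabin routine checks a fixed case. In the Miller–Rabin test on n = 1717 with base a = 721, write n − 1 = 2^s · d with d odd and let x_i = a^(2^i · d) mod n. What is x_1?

n − 1 = 1716 = 2^2 · 429, so s = 2 and d = 429.
x_0 = 721^429 mod 1717 = 873.
x_1 = 873^2 mod 1717 = 1498.

1498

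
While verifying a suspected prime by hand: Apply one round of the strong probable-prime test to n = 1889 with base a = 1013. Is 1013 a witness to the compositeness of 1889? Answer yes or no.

n − 1 = 1888 = 2^5 · 59, so s = 5 and d = 59.
x_0 = 1013^59 mod 1889 = 1648.
x_0 is neither 1 nor 1888, so continue squaring.
x_1 = 1648^2 mod 1889 = 1411.
x_2 = 1411^2 mod 1889 = 1804.
x_3 = 1804^2 mod 1889 = 1558.
x_4 = 1558^2 mod 1889 = 1888.
x_4 ≡ −1, so 1013 is not a witness.

no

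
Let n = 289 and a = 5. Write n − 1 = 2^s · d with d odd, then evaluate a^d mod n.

n − 1 = 288 = 2^5 · 9, so s = 5 and d = 9.
5^9 mod 289 = 63.

63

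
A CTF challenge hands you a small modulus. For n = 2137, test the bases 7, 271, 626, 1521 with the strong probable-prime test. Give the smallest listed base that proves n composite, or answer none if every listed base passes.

none

n − 1 = 2136 = 2^3 · 267, so s = 3 and d = 267.
Base 7: x_0 = 7^267 mod 2137 = 296. x_0 is neither 1 nor 2136, so continue squaring. x_1 = 296^2 mod 2137 = 2136. x_1 ≡ −1, so 7 is not a witness.
Base 271: x_0 = 271^267 mod 2137 = 1508. x_0 is neither 1 nor 2136, so continue squaring. x_1 = 1508^2 mod 2137 = 296. x_2 = 296^2 mod 2137 = 2136. x_2 ≡ −1, so 271 is not a witness.
Base 626: x_0 = 626^267 mod 2137 = 1841. x_0 is neither 1 nor 2136, so continue squaring. x_1 = 1841^2 mod 2137 = 2136. x_1 ≡ −1, so 626 is not a witness.
Base 1521: x_0 = 1521^267 mod 2137 = 296. x_0 is neither 1 nor 2136, so continue squaring. x_1 = 296^2 mod 2137 = 2136. x_1 ≡ −1, so 1521 is not a witness.
No listed base is a witness for 2137.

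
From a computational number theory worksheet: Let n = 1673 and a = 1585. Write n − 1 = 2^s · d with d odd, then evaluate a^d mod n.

n − 1 = 1672 = 2^3 · 209, so s = 3 and d = 209.
1585^209 mod 1673 = 446.

446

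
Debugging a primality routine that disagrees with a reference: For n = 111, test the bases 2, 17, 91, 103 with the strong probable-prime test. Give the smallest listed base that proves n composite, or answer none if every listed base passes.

2

n − 1 = 110 = 2^1 · 55, so s = 1 and d = 55.
Base 2: x_0 = 2^55 mod 111 = 35. x_0 ∉ {1, 110} and s = 1, so 2 is a Miller–Rabin witness and 111 is composite.
Base 17: x_0 = 17^55 mod 111 = 20. x_0 ∉ {1, 110} and s = 1, so 17 is a Miller–Rabin witness and 111 is composite.
Base 91: x_0 = 91^55 mod 111 = 94. x_0 ∉ {1, 110} and s = 1, so 91 is a Miller–Rabin witness and 111 is composite.
Base 103: x_0 = 103^55 mod 111 = 82. x_0 ∉ {1, 110} and s = 1, so 103 is a Miller–Rabin witness and 111 is composite.
The smallest witness among the given bases is 2.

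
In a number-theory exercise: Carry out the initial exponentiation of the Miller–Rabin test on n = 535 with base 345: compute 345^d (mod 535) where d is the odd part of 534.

n − 1 = 534 = 2^1 · 267, so s = 1 and d = 267.
Repeated squaring mod 535: 345^1 ≡ 345, 345^2 ≡ 255, 345^4 ≡ 290, 345^8 ≡ 105, 345^16 ≡ 325, 345^32 ≡ 230, 345^64 ≡ 470, 345^128 ≡ 480, 345^256 ≡ 350.
267 = 256 + 8 + 2 + 1, so 345^267 ≡ 350·105·255·345 ≡ 280 (mod 535).

280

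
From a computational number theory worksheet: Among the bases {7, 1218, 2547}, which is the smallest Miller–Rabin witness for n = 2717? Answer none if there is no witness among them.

n − 1 = 2716 = 2^2 · 679, so s = 2 and d = 679.
Base 7: x_0 = 7^679 mod 2717 = 2021. x_0 is neither 1 nor 2716, so continue squaring. x_1 = 2021^2 mod 2717 = 790. Reached i = s−1 = 1 without hitting −1: 7 is a Miller–Rabin witness and 2717 is composite.
Base 1218: x_0 = 1218^679 mod 2717 = 1998. x_0 is neither 1 nor 2716, so continue squaring. x_1 = 1998^2 mod 2717 = 731. Reached i = s−1 = 1 without hitting −1: 1218 is a Miller–Rabin witness and 2717 is composite.
Base 2547: x_0 = 2547^679 mod 2717 = 1806. x_0 is neither 1 nor 2716, so continue squaring. x_1 = 1806^2 mod 2717 = 1236. Reached i = s−1 = 1 without hitting −1: 2547 is a Miller–Rabin witness and 2717 is composite.
The smallest witness among the given bases is 7.

7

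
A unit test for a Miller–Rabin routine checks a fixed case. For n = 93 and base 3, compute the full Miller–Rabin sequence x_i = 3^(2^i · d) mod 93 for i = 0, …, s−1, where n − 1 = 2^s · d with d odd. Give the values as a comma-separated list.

42, 90

n − 1 = 92 = 2^2 · 23, so s = 2 and d = 23.
x_0 = 3^23 mod 93 = 42.
x_1 = 42^2 mod 93 = 90.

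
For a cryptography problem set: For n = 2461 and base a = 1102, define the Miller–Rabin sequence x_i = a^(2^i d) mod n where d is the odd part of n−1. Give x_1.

1823

n − 1 = 2460 = 2^2 · 615, so s = 2 and d = 615.
x_0 = 1102^615 mod 2461 = 2035.
x_1 = 2035^2 mod 2461 = 1823.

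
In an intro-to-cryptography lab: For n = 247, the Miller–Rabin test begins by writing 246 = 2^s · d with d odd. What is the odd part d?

Halving: 246 → 123; 123 is odd.
So 246 = 2^1 · 123.

123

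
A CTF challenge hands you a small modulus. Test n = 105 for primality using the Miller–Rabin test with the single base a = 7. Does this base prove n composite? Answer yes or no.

n − 1 = 104 = 2^3 · 13, so s = 3 and d = 13.
x_0 = 7^13 mod 105 = 7.
x_0 is neither 1 nor 104, so continue squaring.
x_1 = 7^2 mod 105 = 49.
x_2 = 49^2 mod 105 = 91.
Reached i = s−1 = 2 without hitting −1: 7 is a Miller–Rabin witness and 105 is composite.

yes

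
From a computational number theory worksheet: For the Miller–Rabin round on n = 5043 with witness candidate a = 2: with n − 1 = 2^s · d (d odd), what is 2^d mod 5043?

n − 1 = 5042 = 2^1 · 2521, so s = 1 and d = 2521.
By repeated squaring, 2^2521 ≡ 2831 (mod 5043).

2831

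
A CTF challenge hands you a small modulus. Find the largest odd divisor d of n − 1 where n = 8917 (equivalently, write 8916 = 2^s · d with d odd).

Halving: 8916 → 4458 → 2229; 2229 is odd.
So 8916 = 2^2 · 2229.

2229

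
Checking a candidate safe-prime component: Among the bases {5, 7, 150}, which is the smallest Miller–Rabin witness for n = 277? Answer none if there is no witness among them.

none

n − 1 = 276 = 2^2 · 69, so s = 2 and d = 69.
Base 5: x_0 = 5^69 mod 277 = 217. x_0 is neither 1 nor 276, so continue squaring. x_1 = 217^2 mod 277 = 276. x_1 ≡ −1, so 5 is not a witness.
Base 7: x_0 = 7^69 mod 277 = 276. x_0 = 276 ≡ −1, so 7 is not a witness.
Base 150: x_0 = 150^69 mod 277 = 217. x_0 is neither 1 nor 276, so continue squaring. x_1 = 217^2 mod 277 = 276. x_1 ≡ −1, so 150 is not a witness.
No listed base is a witness for 277.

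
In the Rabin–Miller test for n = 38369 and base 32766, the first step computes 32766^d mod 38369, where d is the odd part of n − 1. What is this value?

n − 1 = 38368 = 2^5 · 1199, so s = 5 and d = 1199.
Repeated squaring mod 38369: 32766^1 ≡ 32766, 32766^2 ≡ 7767, 32766^4 ≡ 10221, 32766^8 ≡ 28423, 32766^16 ≡ 7634, 32766^32 ≡ 33814, 32766^64 ≡ 28765, 32766^128 ≡ 36109, 32766^256 ≡ 4523, 32766^512 ≡ 6852, 32766^1024 ≡ 24617.
1199 = 1024 + 128 + 32 + 8 + 4 + 2 + 1, so 32766^1199 ≡ 24617·36109·33814·28423·10221·7767·32766 ≡ 13027 (mod 38369).

13027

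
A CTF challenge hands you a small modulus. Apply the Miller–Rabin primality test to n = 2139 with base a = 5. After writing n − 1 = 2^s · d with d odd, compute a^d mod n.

1493

n − 1 = 2138 = 2^1 · 1069, so s = 1 and d = 1069.
5^1069 mod 2139 = 1493.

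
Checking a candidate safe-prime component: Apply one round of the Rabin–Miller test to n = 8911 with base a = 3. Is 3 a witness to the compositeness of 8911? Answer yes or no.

n − 1 = 8910 = 2^1 · 4455, so s = 1 and d = 4455.
x_0 = 3^4455 mod 8911 = 8910.
x_0 = 8910 ≡ −1, so 3 is not a witness.

no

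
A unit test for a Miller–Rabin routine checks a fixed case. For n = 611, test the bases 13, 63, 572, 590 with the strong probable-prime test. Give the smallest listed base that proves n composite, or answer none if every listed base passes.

13

n − 1 = 610 = 2^1 · 305, so s = 1 and d = 305.
Base 13: x_0 = 13^305 mod 611 = 91. x_0 ∉ {1, 610} and s = 1, so 13 is a Miller–Rabin witness and 611 is composite.
Base 63: x_0 = 63^305 mod 611 = 566. x_0 ∉ {1, 610} and s = 1, so 63 is a Miller–Rabin witness and 611 is composite.
Base 572: x_0 = 572^305 mod 611 = 260. x_0 ∉ {1, 610} and s = 1, so 572 is a Miller–Rabin witness and 611 is composite.
Base 590: x_0 = 590^305 mod 611 = 278. x_0 ∉ {1, 610} and s = 1, so 590 is a Miller–Rabin witness and 611 is composite.
The smallest witness among the given bases is 13.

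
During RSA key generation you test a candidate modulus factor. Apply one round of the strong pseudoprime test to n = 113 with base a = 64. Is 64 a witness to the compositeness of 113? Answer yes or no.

no

n − 1 = 112 = 2^4 · 7, so s = 4 and d = 7.
x_0 = 64^7 mod 113 = 112.
x_0 = 112 ≡ −1, so 64 is not a witness.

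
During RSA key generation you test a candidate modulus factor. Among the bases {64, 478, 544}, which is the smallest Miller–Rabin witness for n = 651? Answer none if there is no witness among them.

478

n − 1 = 650 = 2^1 · 325, so s = 1 and d = 325.
Base 64: x_0 = 64^325 mod 651 = 1. x_0 = 1, so 64 is not a witness.
Base 478: x_0 = 478^325 mod 651 = 646. x_0 ∉ {1, 650} and s = 1, so 478 is a Miller–Rabin witness and 651 is composite.
Base 544: x_0 = 544^325 mod 651 = 502. x_0 ∉ {1, 650} and s = 1, so 544 is a Miller–Rabin witness and 651 is composite.
The smallest witness among the given bases is 478.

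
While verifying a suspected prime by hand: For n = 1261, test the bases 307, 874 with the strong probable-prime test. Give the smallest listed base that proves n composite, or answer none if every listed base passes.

n − 1 = 1260 = 2^2 · 315, so s = 2 and d = 315.
Base 307: x_0 = 307^315 mod 1261 = 798. x_0 is neither 1 nor 1260, so continue squaring. x_1 = 798^2 mod 1261 = 1260. x_1 ≡ −1, so 307 is not a witness.
Base 874: x_0 = 874^315 mod 1261 = 1. x_0 = 1, so 874 is not a witness.
No listed base is a witness for 1261.

none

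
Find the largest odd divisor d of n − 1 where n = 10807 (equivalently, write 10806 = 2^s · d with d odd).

5403

Halving: 10806 → 5403; 5403 is odd.
So 10806 = 2^1 · 5403.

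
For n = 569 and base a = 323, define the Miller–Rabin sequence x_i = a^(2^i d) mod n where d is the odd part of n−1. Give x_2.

n − 1 = 568 = 2^3 · 71, so s = 3 and d = 71.
Repeated squaring mod 569: 323^1 ≡ 323, 323^2 ≡ 202, 323^4 ≡ 405, 323^8 ≡ 153, 323^16 ≡ 80, 323^32 ≡ 141, 323^64 ≡ 535.
71 = 64 + 4 + 2 + 1, so 323^71 ≡ 535·405·202·323 ≡ 493 (mod 569).
x_0 = 493.
x_1 = 493^2 mod 569 = 86.
x_2 = 86^2 mod 569 = 568.

568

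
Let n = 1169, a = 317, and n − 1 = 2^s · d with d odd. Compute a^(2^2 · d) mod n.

1129

n − 1 = 1168 = 2^4 · 73, so s = 4 and d = 73.
x_0 = 317^73 mod 1169 = 674.
x_1 = 674^2 mod 1169 = 704.
x_2 = 704^2 mod 1169 = 1129.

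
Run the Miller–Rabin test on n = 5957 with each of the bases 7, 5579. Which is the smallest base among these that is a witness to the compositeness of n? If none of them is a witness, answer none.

7

n − 1 = 5956 = 2^2 · 1489, so s = 2 and d = 1489.
Base 7: x_0 = 7^1489 mod 5957 = 1624. x_0 is neither 1 nor 5956, so continue squaring. x_1 = 1624^2 mod 5957 = 4382. Reached i = s−1 = 1 without hitting −1: 7 is a Miller–Rabin witness and 5957 is composite.
Base 5579: x_0 = 5579^1489 mod 5957 = 4802. x_0 is neither 1 nor 5956, so continue squaring. x_1 = 4802^2 mod 5957 = 5614. Reached i = s−1 = 1 without hitting −1: 5579 is a Miller–Rabin witness and 5957 is composite.
The smallest witness among the given bases is 7.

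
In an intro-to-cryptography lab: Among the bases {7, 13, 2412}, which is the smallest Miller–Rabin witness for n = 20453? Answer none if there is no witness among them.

7

n − 1 = 20452 = 2^2 · 5113, so s = 2 and d = 5113.
Base 7: x_0 = 7^5113 mod 20453 = 17745. x_0 is neither 1 nor 20452, so continue squaring. x_1 = 17745^2 mod 20453 = 11090. Reached i = s−1 = 1 without hitting −1: 7 is a Miller–Rabin witness and 20453 is composite.
Base 13: x_0 = 13^5113 mod 20453 = 7417. x_0 is neither 1 nor 20452, so continue squaring. x_1 = 7417^2 mod 20453 = 13772. Reached i = s−1 = 1 without hitting −1: 13 is a Miller–Rabin witness and 20453 is composite.
Base 2412: x_0 = 2412^5113 mod 20453 = 3202. x_0 is neither 1 nor 20452, so continue squaring. x_1 = 3202^2 mod 20453 = 5851. Reached i = s−1 = 1 without hitting −1: 2412 is a Miller–Rabin witness and 20453 is composite.
The smallest witness among the given bases is 7.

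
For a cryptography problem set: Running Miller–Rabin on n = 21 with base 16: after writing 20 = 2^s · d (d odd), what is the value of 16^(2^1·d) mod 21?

16

n − 1 = 20 = 2^2 · 5, so s = 2 and d = 5.
x_0 = 16^5 mod 21 = 4.
x_1 = 4^2 mod 21 = 16.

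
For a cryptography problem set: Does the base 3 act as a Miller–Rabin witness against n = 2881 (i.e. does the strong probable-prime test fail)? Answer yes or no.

yes

n − 1 = 2880 = 2^6 · 45, so s = 6 and d = 45.
x_0 = 3^45 mod 2881 = 70.
x_0 is neither 1 nor 2880, so continue squaring.
x_1 = 70^2 mod 2881 = 2019.
x_2 = 2019^2 mod 2881 = 2627.
x_3 = 2627^2 mod 2881 = 1134.
x_4 = 1134^2 mod 2881 = 1030.
x_5 = 1030^2 mod 2881 = 692.
Reached i = s−1 = 5 without hitting −1: 3 is a Miller–Rabin witness and 2881 is composite.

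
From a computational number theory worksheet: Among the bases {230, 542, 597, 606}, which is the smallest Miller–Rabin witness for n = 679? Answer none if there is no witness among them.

n − 1 = 678 = 2^1 · 339, so s = 1 and d = 339.
Base 230: x_0 = 230^339 mod 679 = 678. x_0 = 678 ≡ −1, so 230 is not a witness.
Base 542: x_0 = 542^339 mod 679 = 174. x_0 ∉ {1, 678} and s = 1, so 542 is a Miller–Rabin witness and 679 is composite.
Base 597: x_0 = 597^339 mod 679 = 505. x_0 ∉ {1, 678} and s = 1, so 597 is a Miller–Rabin witness and 679 is composite.
Base 606: x_0 = 606^339 mod 679 = 50. x_0 ∉ {1, 678} and s = 1, so 606 is a Miller–Rabin witness and 679 is composite.
The smallest witness among the given bases is 542.

542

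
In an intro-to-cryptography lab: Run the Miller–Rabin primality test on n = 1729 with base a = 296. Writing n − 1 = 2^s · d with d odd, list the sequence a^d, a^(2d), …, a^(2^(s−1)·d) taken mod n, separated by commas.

1065, 1, 1, 1, 1, 1

n − 1 = 1728 = 2^6 · 27, so s = 6 and d = 27.
x_0 = 296^27 mod 1729 = 1065.
x_1 = 1065^2 mod 1729 = 1.
x_2 = 1^2 mod 1729 = 1.
x_3 = 1^2 mod 1729 = 1.
x_4 = 1^2 mod 1729 = 1.
x_5 = 1^2 mod 1729 = 1.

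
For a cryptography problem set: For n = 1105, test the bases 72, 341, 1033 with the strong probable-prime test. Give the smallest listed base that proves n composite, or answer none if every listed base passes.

none

n − 1 = 1104 = 2^4 · 69, so s = 4 and d = 69.
Base 72: x_0 = 72^69 mod 1105 = 242. x_0 is neither 1 nor 1104, so continue squaring. x_1 = 242^2 mod 1105 = 1104. x_1 ≡ −1, so 72 is not a witness.
Base 341: x_0 = 341^69 mod 1105 = 1. x_0 = 1, so 341 is not a witness.
Base 1033: x_0 = 1033^69 mod 1105 = 863. x_0 is neither 1 nor 1104, so continue squaring. x_1 = 863^2 mod 1105 = 1104. x_1 ≡ −1, so 1033 is not a witness.
No listed base is a witness for 1105.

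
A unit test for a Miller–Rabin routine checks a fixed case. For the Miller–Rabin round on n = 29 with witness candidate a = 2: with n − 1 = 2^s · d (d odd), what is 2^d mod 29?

n − 1 = 28 = 2^2 · 7, so s = 2 and d = 7.
Repeated squaring mod 29: 2^1 ≡ 2, 2^2 ≡ 4, 2^4 ≡ 16.
7 = 4 + 2 + 1, so 2^7 ≡ 16·4·2 ≡ 12 (mod 29).

12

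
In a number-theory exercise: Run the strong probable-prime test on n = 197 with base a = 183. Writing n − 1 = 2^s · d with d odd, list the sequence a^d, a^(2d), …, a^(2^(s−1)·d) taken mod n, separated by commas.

n − 1 = 196 = 2^2 · 49, so s = 2 and d = 49.
x_0 = 183^49 mod 197 = 183.
x_1 = 183^2 mod 197 = 196.

183, 196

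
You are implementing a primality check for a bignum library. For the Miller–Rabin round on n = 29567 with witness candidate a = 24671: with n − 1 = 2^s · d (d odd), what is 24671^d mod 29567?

29566

n − 1 = 29566 = 2^1 · 14783, so s = 1 and d = 14783.
24671^14783 mod 29567 = 29566.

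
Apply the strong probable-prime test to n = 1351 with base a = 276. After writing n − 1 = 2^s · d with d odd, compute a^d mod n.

n − 1 = 1350 = 2^1 · 675, so s = 1 and d = 675.
276^675 mod 1351 = 314.

314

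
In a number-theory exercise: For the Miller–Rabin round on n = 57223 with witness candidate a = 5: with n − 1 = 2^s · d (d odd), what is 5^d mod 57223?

57222

n − 1 = 57222 = 2^1 · 28611, so s = 1 and d = 28611.
5^28611 mod 57223 = 57222.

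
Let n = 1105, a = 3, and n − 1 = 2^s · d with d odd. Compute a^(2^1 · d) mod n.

144

n − 1 = 1104 = 2^4 · 69, so s = 4 and d = 69.
By repeated squaring, 3^69 ≡ 1093 (mod 1105).
x_0 = 1093.
x_1 = 1093^2 mod 1105 = 144.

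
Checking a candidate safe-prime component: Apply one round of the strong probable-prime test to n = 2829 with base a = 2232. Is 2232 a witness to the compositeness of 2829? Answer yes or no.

yes

n − 1 = 2828 = 2^2 · 707, so s = 2 and d = 707.
x_0 = 2232^707 mod 2829 = 2784.
x_0 is neither 1 nor 2828, so continue squaring.
x_1 = 2784^2 mod 2829 = 2025.
Reached i = s−1 = 1 without hitting −1: 2232 is a Miller–Rabin witness and 2829 is composite.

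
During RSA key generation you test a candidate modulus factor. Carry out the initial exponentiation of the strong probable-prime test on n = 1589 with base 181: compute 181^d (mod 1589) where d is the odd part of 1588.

979

n − 1 = 1588 = 2^2 · 397, so s = 2 and d = 397.
181^397 mod 1589 = 979.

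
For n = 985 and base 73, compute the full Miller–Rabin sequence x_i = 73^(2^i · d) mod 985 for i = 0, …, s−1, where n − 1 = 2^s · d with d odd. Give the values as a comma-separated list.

n − 1 = 984 = 2^3 · 123, so s = 3 and d = 123.
x_0 = 73^123 mod 985 = 292.
x_1 = 292^2 mod 985 = 554.
x_2 = 554^2 mod 985 = 581.

292, 554, 581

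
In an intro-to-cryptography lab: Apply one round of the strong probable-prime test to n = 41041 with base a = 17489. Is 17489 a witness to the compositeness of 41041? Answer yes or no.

no

n − 1 = 41040 = 2^4 · 2565, so s = 4 and d = 2565.
Repeated squaring mod 41041: 17489^1 ≡ 17489, 17489^2 ≡ 27589, 17489^4 ≡ 6535, 17489^8 ≡ 23585, 17489^16 ≡ 23552, 17489^32 ≡ 27589, 17489^64 ≡ 6535, 17489^128 ≡ 23585, 17489^256 ≡ 23552, 17489^512 ≡ 27589, 17489^1024 ≡ 6535, 17489^2048 ≡ 23585.
2565 = 2048 + 512 + 4 + 1, so 17489^2565 ≡ 23585·27589·6535·17489 ≡ 41040 (mod 41041).
x_0 = 17489^2565 mod 41041 = 41040.
x_0 = 41040 ≡ −1, so 17489 is not a witness.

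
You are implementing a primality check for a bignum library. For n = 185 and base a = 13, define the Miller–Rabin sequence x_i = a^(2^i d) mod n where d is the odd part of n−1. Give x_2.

n − 1 = 184 = 2^3 · 23, so s = 3 and d = 23.
Repeated squaring mod 185: 13^1 ≡ 13, 13^2 ≡ 169, 13^4 ≡ 71, 13^8 ≡ 46, 13^16 ≡ 81.
23 = 16 + 4 + 2 + 1, so 13^23 ≡ 81·71·169·13 ≡ 2 (mod 185).
x_0 = 2.
x_1 = 2^2 mod 185 = 4.
x_2 = 4^2 mod 185 = 16.

16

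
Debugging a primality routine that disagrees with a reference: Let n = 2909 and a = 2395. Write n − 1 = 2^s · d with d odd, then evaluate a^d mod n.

n − 1 = 2908 = 2^2 · 727, so s = 2 and d = 727.
2395^727 mod 2909 = 2908.

2908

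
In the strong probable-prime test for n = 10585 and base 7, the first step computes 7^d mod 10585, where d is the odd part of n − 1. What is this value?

5453

n − 1 = 10584 = 2^3 · 1323, so s = 3 and d = 1323.
7^1323 mod 10585 = 5453.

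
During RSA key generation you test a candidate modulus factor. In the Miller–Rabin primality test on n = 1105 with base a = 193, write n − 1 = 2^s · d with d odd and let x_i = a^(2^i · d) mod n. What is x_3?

781

n − 1 = 1104 = 2^4 · 69, so s = 4 and d = 69.
x_0 = 193^69 mod 1105 = 398.
x_1 = 398^2 mod 1105 = 389.
x_2 = 389^2 mod 1105 = 1041.
x_3 = 1041^2 mod 1105 = 781.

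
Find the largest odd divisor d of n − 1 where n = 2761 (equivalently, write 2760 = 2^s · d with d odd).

Halving: 2760 → 1380 → 690 → 345; 345 is odd.
So 2760 = 2^3 · 345.

345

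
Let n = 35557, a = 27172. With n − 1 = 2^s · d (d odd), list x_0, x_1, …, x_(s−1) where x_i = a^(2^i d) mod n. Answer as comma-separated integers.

22601, 28896

n − 1 = 35556 = 2^2 · 8889, so s = 2 and d = 8889.
x_0 = 27172^8889 mod 35557 = 22601.
x_1 = 22601^2 mod 35557 = 28896.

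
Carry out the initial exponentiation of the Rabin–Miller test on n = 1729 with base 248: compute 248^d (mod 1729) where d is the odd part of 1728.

n − 1 = 1728 = 2^6 · 27, so s = 6 and d = 27.
248^27 mod 1729 = 1483.

1483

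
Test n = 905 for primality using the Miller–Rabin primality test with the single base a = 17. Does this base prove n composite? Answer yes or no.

yes

n − 1 = 904 = 2^3 · 113, so s = 3 and d = 113.
x_0 = 17^113 mod 905 = 817.
x_0 is neither 1 nor 904, so continue squaring.
x_1 = 817^2 mod 905 = 504.
x_2 = 504^2 mod 905 = 616.
Reached i = s−1 = 2 without hitting −1: 17 is a Miller–Rabin witness and 905 is composite.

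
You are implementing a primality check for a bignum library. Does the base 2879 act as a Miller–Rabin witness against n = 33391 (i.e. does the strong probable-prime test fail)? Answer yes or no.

no

n − 1 = 33390 = 2^1 · 16695, so s = 1 and d = 16695.
Repeated squaring mod 33391: 2879^1 ≡ 2879, 2879^2 ≡ 7673, 2879^4 ≡ 6596, 2879^8 ≡ 32134, 2879^16 ≡ 10672, 2879^32 ≡ 28274, 2879^64 ≡ 5145, 2879^128 ≡ 25353, 2879^256 ≡ 31250, 2879^512 ≡ 9314, 2879^1024 ≡ 778, 2879^2048 ≡ 4246, 2879^4096 ≡ 30767, 2879^8192 ≡ 6830, 2879^16384 ≡ 1673.
16695 = 16384 + 256 + 32 + 16 + 4 + 2 + 1, so 2879^16695 ≡ 1673·31250·28274·10672·6596·7673·2879 ≡ 1 (mod 33391).
x_0 = 2879^16695 mod 33391 = 1.
x_0 = 1, so 2879 is not a witness.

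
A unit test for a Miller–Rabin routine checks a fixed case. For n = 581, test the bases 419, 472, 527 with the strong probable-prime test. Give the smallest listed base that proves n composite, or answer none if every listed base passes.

419

n − 1 = 580 = 2^2 · 145, so s = 2 and d = 145.
Base 419: x_0 = 419^145 mod 581 = 573. x_0 is neither 1 nor 580, so continue squaring. x_1 = 573^2 mod 581 = 64. Reached i = s−1 = 1 without hitting −1: 419 is a Miller–Rabin witness and 581 is composite.
Base 472: x_0 = 472^145 mod 581 = 367. x_0 is neither 1 nor 580, so continue squaring. x_1 = 367^2 mod 581 = 478. Reached i = s−1 = 1 without hitting −1: 472 is a Miller–Rabin witness and 581 is composite.
Base 527: x_0 = 527^145 mod 581 = 30. x_0 is neither 1 nor 580, so continue squaring. x_1 = 30^2 mod 581 = 319. Reached i = s−1 = 1 without hitting −1: 527 is a Miller–Rabin witness and 581 is composite.
The smallest witness among the given bases is 419.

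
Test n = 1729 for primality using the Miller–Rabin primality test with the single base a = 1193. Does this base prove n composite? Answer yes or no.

n − 1 = 1728 = 2^6 · 27, so s = 6 and d = 27.
x_0 = 1193^27 mod 1729 = 1728.
x_0 = 1728 ≡ −1, so 1193 is not a witness.

no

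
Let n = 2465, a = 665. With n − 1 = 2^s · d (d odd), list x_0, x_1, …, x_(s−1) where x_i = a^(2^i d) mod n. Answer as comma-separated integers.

1375, 2435, 900, 1480, 1480

n − 1 = 2464 = 2^5 · 77, so s = 5 and d = 77.
x_0 = 665^77 mod 2465 = 1375.
x_1 = 1375^2 mod 2465 = 2435.
x_2 = 2435^2 mod 2465 = 900.
x_3 = 900^2 mod 2465 = 1480.
x_4 = 1480^2 mod 2465 = 1480.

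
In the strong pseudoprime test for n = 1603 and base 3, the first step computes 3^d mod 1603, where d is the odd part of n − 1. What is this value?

27

n − 1 = 1602 = 2^1 · 801, so s = 1 and d = 801.
3^801 mod 1603 = 27.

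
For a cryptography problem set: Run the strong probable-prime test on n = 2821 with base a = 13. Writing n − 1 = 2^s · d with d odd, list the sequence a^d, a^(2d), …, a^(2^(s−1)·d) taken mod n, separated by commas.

n − 1 = 2820 = 2^2 · 705, so s = 2 and d = 705.
x_0 = 13^705 mod 2821 = 650.
x_1 = 650^2 mod 2821 = 2171.

650, 2171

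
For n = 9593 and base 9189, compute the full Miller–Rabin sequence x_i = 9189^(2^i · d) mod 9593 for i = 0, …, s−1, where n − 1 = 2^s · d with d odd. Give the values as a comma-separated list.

3495, 3136, 1671

n − 1 = 9592 = 2^3 · 1199, so s = 3 and d = 1199.
x_0 = 9189^1199 mod 9593 = 3495.
x_1 = 3495^2 mod 9593 = 3136.
x_2 = 3136^2 mod 9593 = 1671.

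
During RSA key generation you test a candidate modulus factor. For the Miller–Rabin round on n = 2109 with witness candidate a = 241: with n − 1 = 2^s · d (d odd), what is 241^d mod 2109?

n − 1 = 2108 = 2^2 · 527, so s = 2 and d = 527.
241^527 mod 2109 = 52.

52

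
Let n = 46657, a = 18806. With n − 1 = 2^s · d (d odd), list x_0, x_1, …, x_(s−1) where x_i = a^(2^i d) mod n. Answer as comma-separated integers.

n − 1 = 46656 = 2^6 · 729, so s = 6 and d = 729.
x_0 = 18806^729 mod 46657 = 12137.
x_1 = 12137^2 mod 46657 = 10620.
x_2 = 10620^2 mod 46657 = 14431.
x_3 = 14431^2 mod 46657 = 23570.
x_4 = 23570^2 mod 46657 = 1.
x_5 = 1^2 mod 46657 = 1.

12137, 10620, 14431, 23570, 1, 1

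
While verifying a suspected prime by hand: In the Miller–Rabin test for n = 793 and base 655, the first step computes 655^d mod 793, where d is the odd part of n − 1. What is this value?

n − 1 = 792 = 2^3 · 99, so s = 3 and d = 99.
655^99 mod 793 = 125.

125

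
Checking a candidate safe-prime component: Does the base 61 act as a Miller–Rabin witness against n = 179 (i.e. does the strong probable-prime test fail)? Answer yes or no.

n − 1 = 178 = 2^1 · 89, so s = 1 and d = 89.
By repeated squaring, 61^89 ≡ 1 (mod 179).
x_0 = 61^89 mod 179 = 1.
x_0 = 1, so 61 is not a witness.

no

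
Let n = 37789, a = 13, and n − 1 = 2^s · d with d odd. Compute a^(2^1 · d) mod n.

n − 1 = 37788 = 2^2 · 9447, so s = 2 and d = 9447.
x_0 = 13^9447 mod 37789 = 20979.
x_1 = 20979^2 mod 37789 = 27747.

27747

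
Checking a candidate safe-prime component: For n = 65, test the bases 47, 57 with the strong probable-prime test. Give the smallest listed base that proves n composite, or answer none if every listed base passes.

none

n − 1 = 64 = 2^6 · 1, so s = 6 and d = 1.
Base 47: x_0 = 47^1 mod 65 = 47. x_0 is neither 1 nor 64, so continue squaring. x_1 = 47^2 mod 65 = 64. x_1 ≡ −1, so 47 is not a witness.
Base 57: x_0 = 57^1 mod 65 = 57. x_0 is neither 1 nor 64, so continue squaring. x_1 = 57^2 mod 65 = 64. x_1 ≡ −1, so 57 is not a witness.
No listed base is a witness for 65.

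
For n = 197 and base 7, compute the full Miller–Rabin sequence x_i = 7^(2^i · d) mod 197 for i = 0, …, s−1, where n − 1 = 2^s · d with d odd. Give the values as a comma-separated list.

196, 1

n − 1 = 196 = 2^2 · 49, so s = 2 and d = 49.
x_0 = 7^49 mod 197 = 196.
x_1 = 196^2 mod 197 = 1.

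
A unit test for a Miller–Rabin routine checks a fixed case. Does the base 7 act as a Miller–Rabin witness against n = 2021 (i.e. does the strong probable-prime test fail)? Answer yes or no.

n − 1 = 2020 = 2^2 · 505, so s = 2 and d = 505.
x_0 = 7^505 mod 2021 = 1813.
x_0 is neither 1 nor 2020, so continue squaring.
x_1 = 1813^2 mod 2021 = 823.
Reached i = s−1 = 1 without hitting −1: 7 is a Miller–Rabin witness and 2021 is composite.

yes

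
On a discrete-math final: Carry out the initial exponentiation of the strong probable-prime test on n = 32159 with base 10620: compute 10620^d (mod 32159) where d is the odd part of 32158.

n − 1 = 32158 = 2^1 · 16079, so s = 1 and d = 16079.
10620^16079 mod 32159 = 32158.

32158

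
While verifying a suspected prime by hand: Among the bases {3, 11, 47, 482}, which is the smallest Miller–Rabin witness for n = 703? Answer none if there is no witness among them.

n − 1 = 702 = 2^1 · 351, so s = 1 and d = 351.
Base 3: x_0 = 3^351 mod 703 = 702. x_0 = 702 ≡ −1, so 3 is not a witness.
Base 11: x_0 = 11^351 mod 703 = 628. x_0 ∉ {1, 702} and s = 1, so 11 is a Miller–Rabin witness and 703 is composite.
Base 47: x_0 = 47^351 mod 703 = 1. x_0 = 1, so 47 is not a witness.
Base 482: x_0 = 482^351 mod 703 = 1. x_0 = 1, so 482 is not a witness.
The smallest witness among the given bases is 11.

11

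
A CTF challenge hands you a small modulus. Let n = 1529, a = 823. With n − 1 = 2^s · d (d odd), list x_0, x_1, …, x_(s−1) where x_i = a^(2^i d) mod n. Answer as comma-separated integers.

n − 1 = 1528 = 2^3 · 191, so s = 3 and d = 191.
x_0 = 823^191 mod 1529 = 614.
x_1 = 614^2 mod 1529 = 862.
x_2 = 862^2 mod 1529 = 1479.

614, 862, 1479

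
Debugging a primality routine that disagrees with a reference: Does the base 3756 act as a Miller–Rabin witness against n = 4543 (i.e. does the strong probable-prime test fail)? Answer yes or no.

n − 1 = 4542 = 2^1 · 2271, so s = 1 and d = 2271.
Repeated squaring mod 4543: 3756^1 ≡ 3756, 3756^2 ≡ 1521, 3756^4 ≡ 1054, 3756^8 ≡ 2424, 3756^16 ≡ 1677, 3756^32 ≡ 212, 3756^64 ≡ 4057, 3756^128 ≡ 4503, 3756^256 ≡ 1600, 3756^512 ≡ 2291, 3756^1024 ≡ 1516, 3756^2048 ≡ 4041.
2271 = 2048 + 128 + 64 + 16 + 8 + 4 + 2 + 1, so 3756^2271 ≡ 4041·4503·4057·1677·2424·1054·1521·3756 ≡ 1611 (mod 4543).
x_0 = 3756^2271 mod 4543 = 1611.
x_0 ∉ {1, 4542} and s = 1, so 3756 is a Miller–Rabin witness and 4543 is composite.

yes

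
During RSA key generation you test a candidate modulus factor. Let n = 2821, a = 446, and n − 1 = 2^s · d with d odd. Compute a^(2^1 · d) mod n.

1

n − 1 = 2820 = 2^2 · 705, so s = 2 and d = 705.
x_0 = 446^705 mod 2821 = 2820.
x_1 = 2820^2 mod 2821 = 1.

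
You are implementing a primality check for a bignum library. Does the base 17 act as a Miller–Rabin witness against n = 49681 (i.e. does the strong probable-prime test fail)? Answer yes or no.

n − 1 = 49680 = 2^4 · 3105, so s = 4 and d = 3105.
x_0 = 17^3105 mod 49681 = 29622.
x_0 is neither 1 nor 49680, so continue squaring.
x_1 = 29622^2 mod 49681 = 46743.
x_2 = 46743^2 mod 49681 = 37031.
x_3 = 37031^2 mod 49681 = 49680.
x_3 ≡ −1, so 17 is not a witness.

no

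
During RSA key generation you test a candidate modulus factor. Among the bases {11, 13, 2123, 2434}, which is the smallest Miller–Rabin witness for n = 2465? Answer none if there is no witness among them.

11

n − 1 = 2464 = 2^5 · 77, so s = 5 and d = 77.
Base 11: x_0 = 11^77 mod 2465 = 1061. x_0 is neither 1 nor 2464, so continue squaring. x_1 = 1061^2 mod 2465 = 1681. x_2 = 1681^2 mod 2465 = 871. x_3 = 871^2 mod 2465 = 1886. x_4 = 1886^2 mod 2465 = 1. x_4 = 1 but x_3 ≠ ±1, a nontrivial square root of 1 — 11 is a witness and 2465 is composite.
Base 13: x_0 = 13^77 mod 2465 = 608. x_0 is neither 1 nor 2464, so continue squaring. x_1 = 608^2 mod 2465 = 2379. x_2 = 2379^2 mod 2465 = 1. x_2 = 1 but x_1 ≠ ±1, a nontrivial square root of 1 — 13 is a witness and 2465 is composite.
Base 2123: x_0 = 2123^77 mod 2465 = 2348. x_0 is neither 1 nor 2464, so continue squaring. x_1 = 2348^2 mod 2465 = 1364. x_2 = 1364^2 mod 2465 = 1886. x_3 = 1886^2 mod 2465 = 1. x_3 = 1 but x_2 ≠ ±1, a nontrivial square root of 1 — 2123 is a witness and 2465 is composite.
Base 2434: x_0 = 2434^77 mod 2465 = 1984. x_0 is neither 1 nor 2464, so continue squaring. x_1 = 1984^2 mod 2465 = 2116. x_2 = 2116^2 mod 2465 = 1016. x_3 = 1016^2 mod 2465 = 1886. x_4 = 1886^2 mod 2465 = 1. x_4 = 1 but x_3 ≠ ±1, a nontrivial square root of 1 — 2434 is a witness and 2465 is composite.
The smallest witness among the given bases is 11.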